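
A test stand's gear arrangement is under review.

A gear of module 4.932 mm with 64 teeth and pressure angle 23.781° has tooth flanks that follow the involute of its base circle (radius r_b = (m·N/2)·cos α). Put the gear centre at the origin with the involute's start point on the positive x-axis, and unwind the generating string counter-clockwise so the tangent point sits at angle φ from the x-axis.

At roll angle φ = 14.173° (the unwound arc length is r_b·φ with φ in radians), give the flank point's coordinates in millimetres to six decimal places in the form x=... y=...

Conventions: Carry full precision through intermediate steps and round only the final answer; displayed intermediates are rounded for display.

class = single-mesh tooth geometry [base-circle involute, m = 4.932, 64T]
pitch radius r_p = m·N/2 = 4.932·64/2 = 157.824000
base radius r_b = r_p·cos α = 157.824000·cos 23.781° = 144.423707
roll angle φ = 14.173° = 0.24736551 rad
x = r_b·(cos φ + φ·sin φ) = 148.774964
y = r_b·(sin φ − φ·cos φ) = 0.724227

x=148.774964 y=0.724227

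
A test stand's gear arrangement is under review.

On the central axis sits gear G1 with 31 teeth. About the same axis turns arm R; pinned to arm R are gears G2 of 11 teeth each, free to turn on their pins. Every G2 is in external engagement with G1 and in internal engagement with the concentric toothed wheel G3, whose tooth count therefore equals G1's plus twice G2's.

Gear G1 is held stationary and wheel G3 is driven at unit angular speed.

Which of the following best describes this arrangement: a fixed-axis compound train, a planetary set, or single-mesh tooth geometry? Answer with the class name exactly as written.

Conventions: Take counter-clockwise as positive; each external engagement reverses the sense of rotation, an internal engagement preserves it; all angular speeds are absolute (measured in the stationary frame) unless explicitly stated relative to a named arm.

planetary set (31T centre, 11T on arm, 53T internal) — Willis relation
classification: planetary set

planetary set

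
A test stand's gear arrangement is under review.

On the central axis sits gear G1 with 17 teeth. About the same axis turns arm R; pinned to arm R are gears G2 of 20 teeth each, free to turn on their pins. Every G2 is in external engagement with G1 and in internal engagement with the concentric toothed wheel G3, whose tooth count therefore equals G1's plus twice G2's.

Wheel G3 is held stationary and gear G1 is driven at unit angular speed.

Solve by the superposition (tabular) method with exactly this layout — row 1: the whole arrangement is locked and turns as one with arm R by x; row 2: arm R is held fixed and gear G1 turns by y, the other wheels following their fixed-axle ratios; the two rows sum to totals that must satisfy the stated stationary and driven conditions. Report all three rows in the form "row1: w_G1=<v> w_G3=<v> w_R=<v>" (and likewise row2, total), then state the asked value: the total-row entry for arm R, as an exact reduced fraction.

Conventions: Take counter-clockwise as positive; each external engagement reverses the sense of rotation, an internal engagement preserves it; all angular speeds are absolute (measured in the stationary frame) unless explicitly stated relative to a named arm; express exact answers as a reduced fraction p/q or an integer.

recognized (axles ride arm R): planetary set, 17/20/57 teeth
superposition row 1 [locked train]: every member turns x
superposition row 2 [arm held]: sun y, ring −(17/57)·y, arm 0
boundary: total ω_ring = x − (17/57)·y = 0 and total ω_sun = x + y = 1  ⇒  y = 57/74, x = 17/74
row 2 ring = −(17/57)·57/74 = -17/74
totals (row 1 + row 2): sun 17/74 + 57/74 = 1, ring 17/74 + (-17/74) = 0, arm 17/74 + 0 = 17/74
asked cell (total, arm) = 17/74

row1: w_G1=17/74 w_G3=17/74 w_R=17/74
row2: w_G1=57/74 w_G3=-17/74 w_R=0
total: w_G1=1 w_G3=0 w_R=17/74
asked value: 17/74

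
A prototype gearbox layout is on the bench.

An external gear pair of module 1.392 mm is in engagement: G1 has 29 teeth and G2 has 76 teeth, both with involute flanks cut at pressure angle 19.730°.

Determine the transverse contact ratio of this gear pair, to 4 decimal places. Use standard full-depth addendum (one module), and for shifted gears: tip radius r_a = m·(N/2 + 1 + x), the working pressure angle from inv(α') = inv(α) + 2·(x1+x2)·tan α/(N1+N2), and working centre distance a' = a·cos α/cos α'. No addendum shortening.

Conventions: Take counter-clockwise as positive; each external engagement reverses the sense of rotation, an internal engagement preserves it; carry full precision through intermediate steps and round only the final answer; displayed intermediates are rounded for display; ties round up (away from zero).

topology: single-mesh involute geometry — m = 1.392, 29T/76T pair
base radii: r_b1 = 18.999076, r_b2 = 49.790683
tip radii: r_a1 = 21.576000, r_a2 = 54.288000
no profile shift: α' = α, a' = a
action lengths: √(r_a1²−r_b1²) = 10.225403, √(r_a2²−r_b2²) = 21.635037
base pitch p_b = π·m·cos α = 4.116370
CR = (10.225403 + 21.635037 − 73.080000·sin 19.73000°)/4.116370 = 1.746563
contact ratio ≈ 1.7466

1.7466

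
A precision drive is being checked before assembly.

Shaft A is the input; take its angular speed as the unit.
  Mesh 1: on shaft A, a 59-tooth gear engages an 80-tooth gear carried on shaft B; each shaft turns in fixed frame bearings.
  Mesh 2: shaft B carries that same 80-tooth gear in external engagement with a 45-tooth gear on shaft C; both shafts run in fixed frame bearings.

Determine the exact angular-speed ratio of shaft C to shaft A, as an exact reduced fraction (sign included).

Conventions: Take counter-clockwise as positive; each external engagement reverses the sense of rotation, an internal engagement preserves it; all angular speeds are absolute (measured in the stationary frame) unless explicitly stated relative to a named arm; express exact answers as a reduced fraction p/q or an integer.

class = fixed-axis compound train [2 meshes; 2 ratios multiply, 2 sense flips]
mesh 1 [59T→80T]: running ratio 59/80, sense −
mesh 2 [80T→45T]: running ratio 59/45, sense +
ω_out/ω_in = 59/45

59/45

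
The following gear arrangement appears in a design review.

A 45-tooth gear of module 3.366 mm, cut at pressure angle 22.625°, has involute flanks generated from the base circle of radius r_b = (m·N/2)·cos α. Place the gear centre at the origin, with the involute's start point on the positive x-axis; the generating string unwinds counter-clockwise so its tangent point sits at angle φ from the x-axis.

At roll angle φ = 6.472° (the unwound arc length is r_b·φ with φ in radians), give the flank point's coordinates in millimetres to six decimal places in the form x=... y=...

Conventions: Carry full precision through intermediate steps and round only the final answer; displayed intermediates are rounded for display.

x=70.351183 y=0.033542

class = single-mesh tooth geometry [base-circle involute, m = 3.366, 45T]
pitch radius r_p = m·N/2 = 3.366·45/2 = 75.735000
base radius r_b = r_p·cos α = 75.735000·cos 22.625° = 69.906620
roll angle φ = 6.472° = 0.11295771 rad
x = r_b·(cos φ + φ·sin φ) = 70.351183
y = r_b·(sin φ − φ·cos φ) = 0.033542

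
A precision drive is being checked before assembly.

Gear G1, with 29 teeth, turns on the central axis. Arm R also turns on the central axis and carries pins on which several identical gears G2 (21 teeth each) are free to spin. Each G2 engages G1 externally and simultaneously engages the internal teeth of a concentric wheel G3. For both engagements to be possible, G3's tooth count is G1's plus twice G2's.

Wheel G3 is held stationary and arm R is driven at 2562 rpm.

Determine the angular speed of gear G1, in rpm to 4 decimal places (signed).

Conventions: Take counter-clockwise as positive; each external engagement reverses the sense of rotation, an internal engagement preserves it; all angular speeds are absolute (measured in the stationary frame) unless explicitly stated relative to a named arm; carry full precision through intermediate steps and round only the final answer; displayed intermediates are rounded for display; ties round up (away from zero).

+8834.4828 rpm

class = planetary set [G3 = 29+2·21 = 71; Willis about the carrier]
normalise by the input: solve with ω_arm = 1, then scale by 2562 rpm
ring teeth: 29 + 2·21 = 71
29(ω_sun−ω_arm) = −71(ω_ring−ω_arm),  ω_ring = 0, ω_arm = 1
ω_sun = 1 − (71/29)(0−1) = 100/29
scale: ω_sun = 100/29 × 2562 rpm = +8834.4828 rpm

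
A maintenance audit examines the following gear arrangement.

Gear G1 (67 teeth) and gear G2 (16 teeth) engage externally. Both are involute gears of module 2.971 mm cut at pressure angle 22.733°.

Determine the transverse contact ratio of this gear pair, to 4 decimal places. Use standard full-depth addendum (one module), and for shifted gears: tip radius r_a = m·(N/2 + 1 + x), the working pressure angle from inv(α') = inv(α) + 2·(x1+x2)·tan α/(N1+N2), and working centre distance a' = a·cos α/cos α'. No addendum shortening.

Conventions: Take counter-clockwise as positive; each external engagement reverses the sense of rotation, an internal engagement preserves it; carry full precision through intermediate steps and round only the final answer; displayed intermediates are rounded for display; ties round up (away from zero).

1.5410

topology: single-mesh involute geometry — m = 2.971, 67T/16T pair
base radii: r_b1 = 91.796695, r_b2 = 21.921599
tip radii: r_a1 = 102.499500, r_a2 = 26.739000
no profile shift: α' = α, a' = a
action lengths: √(r_a1²−r_b1²) = 45.601691, √(r_a2²−r_b2²) = 15.310703
base pitch p_b = π·m·cos α = 8.608592
CR = (45.601691 + 15.310703 − 123.296500·sin 22.73300°)/8.608592 = 1.541021
contact ratio ≈ 1.5410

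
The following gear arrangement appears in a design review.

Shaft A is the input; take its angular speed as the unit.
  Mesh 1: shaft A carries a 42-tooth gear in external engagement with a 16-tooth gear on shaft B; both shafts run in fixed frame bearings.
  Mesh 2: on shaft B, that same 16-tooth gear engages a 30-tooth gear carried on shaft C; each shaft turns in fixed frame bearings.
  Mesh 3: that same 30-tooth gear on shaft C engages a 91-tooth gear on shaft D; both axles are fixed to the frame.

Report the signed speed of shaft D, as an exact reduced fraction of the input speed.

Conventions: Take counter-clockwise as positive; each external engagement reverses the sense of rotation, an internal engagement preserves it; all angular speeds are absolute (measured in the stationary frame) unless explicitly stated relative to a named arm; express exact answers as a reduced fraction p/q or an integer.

-6/13

3-mesh fixed-axis compound train (all bearings frame-fixed)
mesh 1 [42T→16T]: |ω|/ω_in = 1×42/16 = 21/8, sense flips to −
mesh 2 [16T→30T]: |ω|/ω_in = (21/8)×16/30 = 7/5, sense flips to +
mesh 3 [30T→91T]: |ω|/ω_in = (7/5)×30/91 = 6/13, sense flips to −
signed output speed (× input speed) = -6/13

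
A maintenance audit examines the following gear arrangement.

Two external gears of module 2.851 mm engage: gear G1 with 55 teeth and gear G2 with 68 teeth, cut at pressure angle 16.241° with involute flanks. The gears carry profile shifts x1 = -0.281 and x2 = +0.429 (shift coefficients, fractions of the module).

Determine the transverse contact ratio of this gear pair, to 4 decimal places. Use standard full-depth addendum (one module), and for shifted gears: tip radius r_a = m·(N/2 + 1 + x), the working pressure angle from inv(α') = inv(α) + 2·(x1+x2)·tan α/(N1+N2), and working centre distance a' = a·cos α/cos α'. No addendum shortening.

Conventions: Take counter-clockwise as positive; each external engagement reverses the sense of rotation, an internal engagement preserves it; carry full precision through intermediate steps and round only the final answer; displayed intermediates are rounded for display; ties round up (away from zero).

1.9947

topology: single-mesh involute geometry — m = 2.851, 55T/68T pair
base radii: r_b1 = 75.273754, r_b2 = 93.065732
tip radii: r_a1 = 80.452369, r_a2 = 101.008079
inv(α') = inv(16.241°) + 2·(-0.281+0.429)·tan α/(55+68) = 0.00854510  ⇒  α' = 16.70045°
a' = a·cos α / cos α' = 175.3365·cos 16.241°/cos 16.70045° = 175.752694
action lengths: √(r_a1²−r_b1²) = 28.397986, √(r_a2²−r_b2²) = 39.260687
base pitch p_b = π·m·cos α = 8.599254
CR = (28.397986 + 39.260687 − 175.752694·sin 16.70045°)/8.599254 = 1.994704
contact ratio ≈ 1.9947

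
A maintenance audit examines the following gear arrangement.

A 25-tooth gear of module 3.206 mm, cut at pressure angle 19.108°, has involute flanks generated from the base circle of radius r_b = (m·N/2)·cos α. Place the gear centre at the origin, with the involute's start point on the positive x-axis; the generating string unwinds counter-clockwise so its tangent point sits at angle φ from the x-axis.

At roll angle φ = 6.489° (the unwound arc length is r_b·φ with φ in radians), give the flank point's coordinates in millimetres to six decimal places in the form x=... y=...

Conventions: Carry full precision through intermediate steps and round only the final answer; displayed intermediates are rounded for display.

class = single-mesh tooth geometry [base-circle involute, m = 3.206, 25T]
pitch radius r_p = m·N/2 = 3.206·25/2 = 40.075000
base radius r_b = r_p·cos α = 40.075000·cos 19.108° = 37.866996
roll angle φ = 6.489° = 0.11325442 rad
x = r_b·(cos φ + φ·sin φ) = 38.109070
y = r_b·(sin φ − φ·cos φ) = 0.018313

x=38.109070 y=0.018313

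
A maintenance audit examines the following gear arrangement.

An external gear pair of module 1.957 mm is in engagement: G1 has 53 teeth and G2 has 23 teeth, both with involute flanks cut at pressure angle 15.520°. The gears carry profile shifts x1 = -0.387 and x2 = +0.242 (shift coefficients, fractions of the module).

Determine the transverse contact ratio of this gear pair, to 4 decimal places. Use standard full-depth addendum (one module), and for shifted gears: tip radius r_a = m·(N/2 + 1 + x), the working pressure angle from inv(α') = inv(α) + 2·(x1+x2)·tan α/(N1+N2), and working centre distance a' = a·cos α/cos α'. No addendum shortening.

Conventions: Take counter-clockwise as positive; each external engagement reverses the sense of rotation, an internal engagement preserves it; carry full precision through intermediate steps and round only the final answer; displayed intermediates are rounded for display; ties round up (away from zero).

single-mesh involute tooth geometry (53T engaging 23T at module 1.957)
base radii: r_b1 = 49.969516, r_b2 = 21.684884
tip radii: r_a1 = 53.060141, r_a2 = 24.936094
inv(α') = inv(15.520°) + 2·(-0.387+0.242)·tan α/(53+23) = 0.00576575  ⇒  α' = 14.68672°
a' = a·cos α / cos α' = 74.3660·cos 15.520°/cos 14.68672° = 74.074675
action lengths: √(r_a1²−r_b1²) = 17.844495, √(r_a2²−r_b2²) = 12.311562
base pitch p_b = π·m·cos α = 5.923919
CR = (17.844495 + 12.311562 − 74.074675·sin 14.68672°)/5.923919 = 1.920288
contact ratio ≈ 1.9203

1.9203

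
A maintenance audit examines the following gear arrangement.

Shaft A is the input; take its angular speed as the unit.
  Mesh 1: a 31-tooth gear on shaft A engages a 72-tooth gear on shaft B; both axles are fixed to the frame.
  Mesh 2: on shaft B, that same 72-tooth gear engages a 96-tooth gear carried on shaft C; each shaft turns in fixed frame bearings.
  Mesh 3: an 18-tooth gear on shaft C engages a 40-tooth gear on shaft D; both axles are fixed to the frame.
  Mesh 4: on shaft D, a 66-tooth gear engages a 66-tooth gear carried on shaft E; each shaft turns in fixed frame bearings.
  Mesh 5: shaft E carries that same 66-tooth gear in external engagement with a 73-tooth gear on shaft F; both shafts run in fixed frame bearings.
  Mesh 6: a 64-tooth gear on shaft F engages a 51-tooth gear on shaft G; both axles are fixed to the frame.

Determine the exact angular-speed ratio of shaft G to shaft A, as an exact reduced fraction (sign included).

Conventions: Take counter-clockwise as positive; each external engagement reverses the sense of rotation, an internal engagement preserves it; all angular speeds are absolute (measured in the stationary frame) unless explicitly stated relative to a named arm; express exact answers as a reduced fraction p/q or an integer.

1023/6205

class = fixed-axis compound train [6 meshes; 6 ratios multiply, 6 sense flips]
mesh 1 [31T→72T]: running ratio 31/72, sense −
mesh 2 [72T→96T]: running ratio 31/96, sense +
mesh 3 [18T→40T]: running ratio 93/640, sense −
mesh 4 [66T→66T]: running ratio 93/640, sense +
mesh 5 [66T→73T]: running ratio 3069/23360, sense −
mesh 6 [64T→51T]: running ratio 1023/6205, sense +
ω_out/ω_in = 1023/6205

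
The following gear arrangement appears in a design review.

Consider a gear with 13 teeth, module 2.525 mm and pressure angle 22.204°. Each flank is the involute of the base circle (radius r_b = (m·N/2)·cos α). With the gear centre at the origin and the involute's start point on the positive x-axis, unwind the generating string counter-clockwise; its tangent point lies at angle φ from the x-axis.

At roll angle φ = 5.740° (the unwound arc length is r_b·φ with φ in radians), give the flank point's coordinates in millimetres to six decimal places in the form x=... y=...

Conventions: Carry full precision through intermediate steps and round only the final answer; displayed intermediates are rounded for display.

x=15.271481 y=0.005088

topology: single-mesh involute geometry — m = 2.525, N = 13
pitch radius r_p = m·N/2 = 2.525·13/2 = 16.412500
base radius r_b = r_p·cos α = 16.412500·cos 22.204° = 15.195418
roll angle φ = 5.740° = 0.10018190 rad
x = r_b·(cos φ + φ·sin φ) = 15.271481
y = r_b·(sin φ − φ·cos φ) = 0.005088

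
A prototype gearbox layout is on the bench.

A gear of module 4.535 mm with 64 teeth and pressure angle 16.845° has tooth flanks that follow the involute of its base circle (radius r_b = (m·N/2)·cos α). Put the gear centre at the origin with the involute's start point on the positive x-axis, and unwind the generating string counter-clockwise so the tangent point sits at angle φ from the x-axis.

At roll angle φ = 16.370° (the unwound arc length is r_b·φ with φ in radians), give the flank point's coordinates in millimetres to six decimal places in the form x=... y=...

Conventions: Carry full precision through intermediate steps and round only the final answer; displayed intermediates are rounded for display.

x=144.447010 y=1.070998

recognized (one wheel, involute flank): single-mesh tooth geometry, m = 4.535, N = 64
pitch radius r_p = m·N/2 = 4.535·64/2 = 145.120000
base radius r_b = r_p·cos α = 145.120000·cos 16.845° = 138.893220
roll angle φ = 16.370° = 0.28571040 rad
x = r_b·(cos φ + φ·sin φ) = 144.447010
y = r_b·(sin φ − φ·cos φ) = 1.070998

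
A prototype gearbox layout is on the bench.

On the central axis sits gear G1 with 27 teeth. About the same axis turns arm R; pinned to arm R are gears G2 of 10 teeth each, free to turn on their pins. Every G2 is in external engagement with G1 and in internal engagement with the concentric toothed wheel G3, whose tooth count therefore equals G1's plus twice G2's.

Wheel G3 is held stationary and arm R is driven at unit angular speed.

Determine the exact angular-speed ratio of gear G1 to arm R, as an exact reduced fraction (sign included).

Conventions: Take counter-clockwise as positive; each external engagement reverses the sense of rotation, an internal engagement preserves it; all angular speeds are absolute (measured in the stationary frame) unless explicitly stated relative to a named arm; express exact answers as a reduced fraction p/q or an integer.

planetary set (27T centre, 10T on arm, 47T internal) — Willis relation
ring teeth: 27 + 2·10 = 47
27(ω_sun−ω_arm) = −47(ω_ring−ω_arm),  ω_ring = 0, ω_arm = 1
ω_sun = 1 − (47/27)(0−1) = 74/27
ω_out/ω_in = 74/27

74/27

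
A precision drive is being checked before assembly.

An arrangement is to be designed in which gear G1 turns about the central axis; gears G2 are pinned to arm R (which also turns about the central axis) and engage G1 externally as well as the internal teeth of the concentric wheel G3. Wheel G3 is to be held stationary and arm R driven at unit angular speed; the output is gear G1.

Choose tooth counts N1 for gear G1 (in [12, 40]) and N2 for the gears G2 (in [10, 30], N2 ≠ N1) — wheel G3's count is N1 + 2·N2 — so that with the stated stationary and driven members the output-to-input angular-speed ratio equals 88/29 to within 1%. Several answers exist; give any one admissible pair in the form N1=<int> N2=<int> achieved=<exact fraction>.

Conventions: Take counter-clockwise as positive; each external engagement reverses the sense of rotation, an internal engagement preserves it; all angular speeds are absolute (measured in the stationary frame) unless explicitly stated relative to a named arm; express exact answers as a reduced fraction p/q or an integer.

planetary set to be sized for 88/29 (Willis relation)
Willis with ω_ring = 0: ω_sun/ω_arm = (N1+N3)/N1; set equal to 88/29  ⇒  N3/N1 = 88/29 − 1 = 59/29
N3 = N1 + 2·N2  ⇒  N2/N1 = (N3/N1 − 1)/2 = (59/29 − 1)/2 = 15/29
smallest multiple with N1 ≥ 12 and N2 ≥ 10: k = 1  ⇒  N1 = 1·29 = 29, N2 = 1·15 = 15 (N1 ≤ 40, N2 ≤ 30, N2 ≠ N1 ✓), N3 = 29 + 2·15 = 59
check: (N1+N3)/N1 with N1 = 29, N3 = 59 gives 88/29; |achieved − target| = 0 ≤ 22/725 ✓

N1=29 N2=15 achieved=88/29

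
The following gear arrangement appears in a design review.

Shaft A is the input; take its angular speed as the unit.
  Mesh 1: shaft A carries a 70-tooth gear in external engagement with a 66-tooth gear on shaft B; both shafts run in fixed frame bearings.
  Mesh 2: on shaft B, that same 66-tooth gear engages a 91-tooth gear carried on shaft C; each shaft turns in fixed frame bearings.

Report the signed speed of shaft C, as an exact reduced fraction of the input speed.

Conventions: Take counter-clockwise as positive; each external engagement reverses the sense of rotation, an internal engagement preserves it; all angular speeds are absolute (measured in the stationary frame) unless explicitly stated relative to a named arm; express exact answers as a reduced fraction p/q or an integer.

10/13

2-mesh fixed-axis compound train (all bearings frame-fixed)
mesh 1 [70T→66T]: |ω|/ω_in = 1×70/66 = 35/33, sense flips to −
mesh 2 [66T→91T]: |ω|/ω_in = (35/33)×66/91 = 10/13, sense flips to +
signed output speed (× input speed) = 10/13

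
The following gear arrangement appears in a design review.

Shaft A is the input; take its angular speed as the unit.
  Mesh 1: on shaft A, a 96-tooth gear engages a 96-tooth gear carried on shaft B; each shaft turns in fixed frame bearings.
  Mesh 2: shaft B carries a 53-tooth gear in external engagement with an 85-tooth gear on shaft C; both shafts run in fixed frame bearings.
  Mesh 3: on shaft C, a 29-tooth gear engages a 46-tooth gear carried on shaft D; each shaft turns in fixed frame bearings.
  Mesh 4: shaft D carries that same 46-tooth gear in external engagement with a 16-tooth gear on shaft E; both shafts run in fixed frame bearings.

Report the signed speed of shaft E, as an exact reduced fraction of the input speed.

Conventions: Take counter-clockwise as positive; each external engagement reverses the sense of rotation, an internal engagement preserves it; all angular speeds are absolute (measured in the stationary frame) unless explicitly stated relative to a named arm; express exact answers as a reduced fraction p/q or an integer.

1537/1360

4-mesh fixed-axis compound train (all bearings frame-fixed)
mesh 1 [96T→96T]: |ω|/ω_in = 1×96/96 = 1, sense flips to −
mesh 2 [53T→85T]: |ω|/ω_in = 1×53/85 = 53/85, sense flips to +
mesh 3 [29T→46T]: |ω|/ω_in = (53/85)×29/46 = 1537/3910, sense flips to −
mesh 4 [46T→16T]: |ω|/ω_in = (1537/3910)×46/16 = 1537/1360, sense flips to +
signed output speed (× input speed) = 1537/1360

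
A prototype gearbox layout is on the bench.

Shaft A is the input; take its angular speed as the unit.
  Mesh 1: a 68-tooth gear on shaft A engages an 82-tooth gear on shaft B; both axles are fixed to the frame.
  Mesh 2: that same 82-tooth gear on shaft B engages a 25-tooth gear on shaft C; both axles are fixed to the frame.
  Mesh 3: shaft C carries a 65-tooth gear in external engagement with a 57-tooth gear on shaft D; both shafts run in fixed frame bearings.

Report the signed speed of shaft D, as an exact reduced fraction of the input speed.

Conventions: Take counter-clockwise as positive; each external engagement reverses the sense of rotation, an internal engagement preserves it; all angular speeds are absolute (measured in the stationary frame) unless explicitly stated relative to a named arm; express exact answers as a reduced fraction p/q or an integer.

3-mesh fixed-axis compound train (all bearings frame-fixed)
mesh 1 [68T→82T]: |ω|/ω_in = 1×68/82 = 34/41, sense flips to −
mesh 2 [82T→25T]: |ω|/ω_in = (34/41)×82/25 = 68/25, sense flips to +
mesh 3 [65T→57T]: |ω|/ω_in = (68/25)×65/57 = 884/285, sense flips to −
signed output speed (× input speed) = -884/285

-884/285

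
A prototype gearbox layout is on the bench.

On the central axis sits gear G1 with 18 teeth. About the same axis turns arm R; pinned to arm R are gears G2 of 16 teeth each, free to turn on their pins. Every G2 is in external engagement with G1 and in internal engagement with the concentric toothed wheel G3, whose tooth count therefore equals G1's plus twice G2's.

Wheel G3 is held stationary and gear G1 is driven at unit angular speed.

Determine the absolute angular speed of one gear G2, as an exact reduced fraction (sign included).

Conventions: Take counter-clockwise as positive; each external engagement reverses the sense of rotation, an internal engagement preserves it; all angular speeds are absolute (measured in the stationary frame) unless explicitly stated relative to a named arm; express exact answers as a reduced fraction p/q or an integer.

-9/16

class = planetary set [G3 = 18+2·16 = 50; Willis about the carrier]
ring teeth: 18 + 2·16 = 50
18(ω_sun−ω_arm) = −50(ω_ring−ω_arm),  ω_ring = 0, ω_sun = 1
18(1−ω_arm) = −50(0−ω_arm)  ⇒  68·ω_arm = 18  ⇒  ω_arm = 9/34
sun–planet mesh: 18·(1−9/34) = −16·(ω_p−ω_arm)  ⇒  ω_p−ω_arm = -225/272
ω_p = 9/34 − 225/272 = -9/16
exact speed ratio = -9/16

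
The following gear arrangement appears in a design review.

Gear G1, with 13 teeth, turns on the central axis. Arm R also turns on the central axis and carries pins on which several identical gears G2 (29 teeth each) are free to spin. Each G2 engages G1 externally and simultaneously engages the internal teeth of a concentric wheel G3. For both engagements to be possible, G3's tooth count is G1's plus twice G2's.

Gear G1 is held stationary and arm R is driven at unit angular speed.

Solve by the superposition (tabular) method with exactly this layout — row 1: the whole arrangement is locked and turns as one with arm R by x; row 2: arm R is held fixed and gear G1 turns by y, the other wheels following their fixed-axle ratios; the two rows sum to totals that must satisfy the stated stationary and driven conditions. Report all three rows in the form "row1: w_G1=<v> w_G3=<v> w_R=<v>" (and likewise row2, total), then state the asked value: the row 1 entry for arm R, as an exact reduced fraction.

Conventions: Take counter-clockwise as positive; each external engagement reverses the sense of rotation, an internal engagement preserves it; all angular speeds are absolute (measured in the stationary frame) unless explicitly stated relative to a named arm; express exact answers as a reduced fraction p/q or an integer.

row1: w_G1=1 w_G3=1 w_R=1
row2: w_G1=-1 w_G3=13/71 w_R=0
total: w_G1=0 w_G3=84/71 w_R=1
asked value: 1

planetary set (13T centre, 29T on arm, 71T internal) — Willis relation
row 1 (train locked, turned with arm): all members turn x
row 2 — arm fixed, fixed-axis ratios: sun y, ring −(13/71)·y, arm 0
boundary: total ω_sun = x + y = 0 and total ω_arm = x = 1  ⇒  y = -1, x = 1
row 2 ring = −(13/71)·(-1) = 13/71
totals (row 1 + row 2): sun 1 + (-1) = 0, ring 1 + 13/71 = 84/71, arm 1 + 0 = 1
asked cell (row1, arm) = 1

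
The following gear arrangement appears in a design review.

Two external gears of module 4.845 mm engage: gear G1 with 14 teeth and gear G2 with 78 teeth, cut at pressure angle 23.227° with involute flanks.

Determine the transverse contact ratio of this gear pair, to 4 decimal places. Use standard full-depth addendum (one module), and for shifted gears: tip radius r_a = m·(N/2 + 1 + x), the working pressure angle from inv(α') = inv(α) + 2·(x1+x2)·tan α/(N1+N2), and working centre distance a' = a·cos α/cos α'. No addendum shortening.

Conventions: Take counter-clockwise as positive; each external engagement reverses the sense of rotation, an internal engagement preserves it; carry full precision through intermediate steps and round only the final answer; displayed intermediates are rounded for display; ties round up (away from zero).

1.5168

topology: single-mesh involute geometry — m = 4.845, 14T/78T pair
base radii: r_b1 = 31.166176, r_b2 = 173.640121
tip radii: r_a1 = 38.760000, r_a2 = 193.800000
no profile shift: α' = α, a' = a
action lengths: √(r_a1²−r_b1²) = 23.043591, √(r_a2²−r_b2²) = 86.067116
base pitch p_b = π·m·cos α = 13.987347
CR = (23.043591 + 86.067116 − 222.870000·sin 23.22700°)/13.987347 = 1.516825
contact ratio ≈ 1.5168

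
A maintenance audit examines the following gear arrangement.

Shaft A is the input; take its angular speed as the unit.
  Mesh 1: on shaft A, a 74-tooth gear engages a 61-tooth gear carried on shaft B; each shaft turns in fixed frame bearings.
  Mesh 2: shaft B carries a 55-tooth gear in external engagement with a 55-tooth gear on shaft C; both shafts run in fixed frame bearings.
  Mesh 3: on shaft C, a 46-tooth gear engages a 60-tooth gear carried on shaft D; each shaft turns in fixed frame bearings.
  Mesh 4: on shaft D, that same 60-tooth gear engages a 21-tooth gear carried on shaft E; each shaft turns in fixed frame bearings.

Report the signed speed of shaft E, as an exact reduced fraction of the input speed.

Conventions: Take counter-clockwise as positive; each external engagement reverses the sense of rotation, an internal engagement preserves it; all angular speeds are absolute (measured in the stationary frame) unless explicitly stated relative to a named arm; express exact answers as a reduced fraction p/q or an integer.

3404/1281

4-mesh fixed-axis compound train (all bearings frame-fixed)
mesh 1 [74T→61T]: |ω|/ω_in = 1×74/61 = 74/61, sense flips to −
mesh 2 [55T→55T]: |ω|/ω_in = (74/61)×55/55 = 74/61, sense flips to +
mesh 3 [46T→60T]: |ω|/ω_in = (74/61)×46/60 = 851/915, sense flips to −
mesh 4 [60T→21T]: |ω|/ω_in = (851/915)×60/21 = 3404/1281, sense flips to +
signed output speed (× input speed) = 3404/1281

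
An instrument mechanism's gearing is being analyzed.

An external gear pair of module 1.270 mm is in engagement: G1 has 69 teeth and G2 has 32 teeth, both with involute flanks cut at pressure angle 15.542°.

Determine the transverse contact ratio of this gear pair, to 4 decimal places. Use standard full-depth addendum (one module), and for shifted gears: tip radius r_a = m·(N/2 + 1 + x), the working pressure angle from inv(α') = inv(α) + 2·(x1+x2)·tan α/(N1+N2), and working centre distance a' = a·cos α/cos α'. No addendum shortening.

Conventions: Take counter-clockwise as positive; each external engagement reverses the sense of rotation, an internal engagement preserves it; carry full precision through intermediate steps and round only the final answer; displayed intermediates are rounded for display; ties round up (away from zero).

topology: single-mesh involute geometry — m = 1.270, 69T/32T pair
base radii: r_b1 = 42.212874, r_b2 = 19.576985
tip radii: r_a1 = 45.085000, r_a2 = 21.590000
no profile shift: α' = α, a' = a
action lengths: √(r_a1²−r_b1²) = 15.834472, √(r_a2²−r_b2²) = 9.103283
base pitch p_b = π·m·cos α = 3.843932
CR = (15.834472 + 9.103283 − 64.135000·sin 15.54200°)/3.843932 = 2.016977
contact ratio ≈ 2.0170

2.0170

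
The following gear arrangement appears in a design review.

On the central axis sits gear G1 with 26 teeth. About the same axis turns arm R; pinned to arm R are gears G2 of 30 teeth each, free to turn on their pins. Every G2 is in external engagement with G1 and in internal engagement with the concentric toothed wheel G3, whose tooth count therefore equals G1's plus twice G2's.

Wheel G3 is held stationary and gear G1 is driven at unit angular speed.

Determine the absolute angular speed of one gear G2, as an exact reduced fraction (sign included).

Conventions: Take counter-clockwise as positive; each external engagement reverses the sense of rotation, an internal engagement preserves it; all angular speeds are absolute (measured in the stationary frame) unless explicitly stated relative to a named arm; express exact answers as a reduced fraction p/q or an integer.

planetary set (26T centre, 30T on arm, 86T internal) — Willis relation
ring teeth: 26 + 2·30 = 86
26(ω_sun−ω_arm) = −86(ω_ring−ω_arm),  ω_ring = 0, ω_sun = 1
26(1−ω_arm) = −86(0−ω_arm)  ⇒  112·ω_arm = 26  ⇒  ω_arm = 13/56
sun–planet mesh: 26·(1−13/56) = −30·(ω_p−ω_arm)  ⇒  ω_p−ω_arm = -559/840
ω_p = 13/56 − 559/840 = -13/30
exact speed ratio = -13/30

-13/30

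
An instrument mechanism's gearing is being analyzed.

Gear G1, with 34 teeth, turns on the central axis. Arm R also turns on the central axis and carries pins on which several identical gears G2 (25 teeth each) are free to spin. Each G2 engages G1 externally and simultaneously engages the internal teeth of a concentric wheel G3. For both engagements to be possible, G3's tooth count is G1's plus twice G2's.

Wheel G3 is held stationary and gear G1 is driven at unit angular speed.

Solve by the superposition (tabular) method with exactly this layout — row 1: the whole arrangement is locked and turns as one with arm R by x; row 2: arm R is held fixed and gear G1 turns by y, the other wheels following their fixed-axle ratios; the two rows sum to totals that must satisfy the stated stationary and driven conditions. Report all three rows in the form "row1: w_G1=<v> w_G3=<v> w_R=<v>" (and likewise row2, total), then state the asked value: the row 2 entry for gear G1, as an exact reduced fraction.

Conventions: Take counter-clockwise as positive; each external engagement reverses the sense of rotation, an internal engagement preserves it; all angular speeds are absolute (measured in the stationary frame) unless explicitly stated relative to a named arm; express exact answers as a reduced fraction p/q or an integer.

row1: w_G1=17/59 w_G3=17/59 w_R=17/59
row2: w_G1=42/59 w_G3=-17/59 w_R=0
total: w_G1=1 w_G3=0 w_R=17/59
asked value: 42/59

planetary set (34T centre, 25T on arm, 84T internal) — Willis relation
row 1 — lock + rotate with arm: ω_sun = ω_ring = ω_arm = x
row 2 (arm held, sun turns y): ω_ring = −(34/84)·y, ω_arm = 0
boundary: total ω_ring = x − (34/84)·y = 0 and total ω_sun = x + y = 1  ⇒  y = 42/59, x = 17/59
row 2 ring = −(34/84)·42/59 = -17/59
totals (row 1 + row 2): sun 17/59 + 42/59 = 1, ring 17/59 + (-17/59) = 0, arm 17/59 + 0 = 17/59
asked cell (row2, sun) = 42/59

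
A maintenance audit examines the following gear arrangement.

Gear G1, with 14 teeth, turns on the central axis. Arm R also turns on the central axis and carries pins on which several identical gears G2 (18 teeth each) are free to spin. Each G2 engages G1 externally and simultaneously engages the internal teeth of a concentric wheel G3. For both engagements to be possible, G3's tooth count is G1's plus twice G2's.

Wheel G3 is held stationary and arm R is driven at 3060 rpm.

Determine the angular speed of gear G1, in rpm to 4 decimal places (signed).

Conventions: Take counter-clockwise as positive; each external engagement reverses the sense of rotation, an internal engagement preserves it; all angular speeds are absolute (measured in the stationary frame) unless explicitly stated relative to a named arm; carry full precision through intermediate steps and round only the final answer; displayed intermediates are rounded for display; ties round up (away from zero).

class = planetary set [G3 = 14+2·18 = 50; Willis about the carrier]
normalise by the input: solve with ω_arm = 1, then scale by 3060 rpm
ring teeth: 14 + 2·18 = 50
14(ω_sun−ω_arm) = −50(ω_ring−ω_arm),  ω_ring = 0, ω_arm = 1
ω_sun = 1 − (50/14)(0−1) = 32/7
scale: ω_sun = 32/7 × 3060 rpm = +13988.5714 rpm

+13988.5714 rpm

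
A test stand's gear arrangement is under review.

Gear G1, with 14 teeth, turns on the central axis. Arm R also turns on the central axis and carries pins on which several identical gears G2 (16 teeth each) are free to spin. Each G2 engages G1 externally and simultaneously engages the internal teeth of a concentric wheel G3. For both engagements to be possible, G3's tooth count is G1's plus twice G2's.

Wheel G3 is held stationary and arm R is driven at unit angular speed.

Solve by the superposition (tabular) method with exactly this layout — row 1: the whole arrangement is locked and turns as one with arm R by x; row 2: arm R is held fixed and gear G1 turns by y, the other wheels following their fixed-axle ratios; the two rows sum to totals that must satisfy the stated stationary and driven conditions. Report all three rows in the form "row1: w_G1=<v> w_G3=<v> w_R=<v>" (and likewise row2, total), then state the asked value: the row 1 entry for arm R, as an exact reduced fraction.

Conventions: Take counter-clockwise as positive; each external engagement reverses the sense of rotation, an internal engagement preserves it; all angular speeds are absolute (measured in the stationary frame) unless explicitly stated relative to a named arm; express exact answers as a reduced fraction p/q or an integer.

row1: w_G1=1 w_G3=1 w_R=1
row2: w_G1=23/7 w_G3=-1 w_R=0
total: w_G1=30/7 w_G3=0 w_R=1
asked value: 1

topology: planetary set — G1 14T / G2 16T / G3 46T, arm = carrier (Willis)
superposition row 1 [locked train]: every member turns x
row 2 — arm fixed, fixed-axis ratios: sun y, ring −(14/46)·y, arm 0
boundary: total ω_ring = x − (14/46)·y = 0 and total ω_arm = x = 1  ⇒  y = 23/7, x = 1
row 2 ring = −(14/46)·23/7 = -1
totals (row 1 + row 2): sun 1 + 23/7 = 30/7, ring 1 + (-1) = 0, arm 1 + 0 = 1
asked cell (row1, arm) = 1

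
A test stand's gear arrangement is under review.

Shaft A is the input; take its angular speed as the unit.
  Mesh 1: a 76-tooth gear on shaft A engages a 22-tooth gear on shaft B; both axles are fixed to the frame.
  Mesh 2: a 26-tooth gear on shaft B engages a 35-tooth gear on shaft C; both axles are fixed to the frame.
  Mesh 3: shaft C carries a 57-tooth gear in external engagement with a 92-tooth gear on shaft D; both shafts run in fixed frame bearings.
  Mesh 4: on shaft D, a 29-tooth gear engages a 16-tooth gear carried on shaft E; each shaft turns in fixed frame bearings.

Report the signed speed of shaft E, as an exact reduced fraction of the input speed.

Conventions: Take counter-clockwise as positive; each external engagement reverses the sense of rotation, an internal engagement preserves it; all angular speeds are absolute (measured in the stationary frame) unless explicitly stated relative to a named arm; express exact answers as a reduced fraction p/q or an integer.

408291/141680

4-mesh fixed-axis compound train (all bearings frame-fixed)
mesh 1 [76T→22T]: |ω|/ω_in = 1×76/22 = 38/11, sense flips to −
mesh 2 [26T→35T]: |ω|/ω_in = (38/11)×26/35 = 988/385, sense flips to +
mesh 3 [57T→92T]: |ω|/ω_in = (988/385)×57/92 = 14079/8855, sense flips to −
mesh 4 [29T→16T]: |ω|/ω_in = (14079/8855)×29/16 = 408291/141680, sense flips to +
signed output speed (× input speed) = 408291/141680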